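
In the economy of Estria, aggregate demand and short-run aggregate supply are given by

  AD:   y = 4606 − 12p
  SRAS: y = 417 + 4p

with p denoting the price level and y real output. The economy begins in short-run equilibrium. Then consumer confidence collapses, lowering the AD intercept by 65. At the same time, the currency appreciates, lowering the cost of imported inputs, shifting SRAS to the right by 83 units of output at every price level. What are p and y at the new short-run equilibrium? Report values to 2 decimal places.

p = 252.56, y = 1510.25

After both shocks: AD is y = 4541 − 12p and SRAS is y = 500 + 4p.
Setting them equal: 4041 = 16p, so p = 252.56.
Substituting into AD, y = 1510.25.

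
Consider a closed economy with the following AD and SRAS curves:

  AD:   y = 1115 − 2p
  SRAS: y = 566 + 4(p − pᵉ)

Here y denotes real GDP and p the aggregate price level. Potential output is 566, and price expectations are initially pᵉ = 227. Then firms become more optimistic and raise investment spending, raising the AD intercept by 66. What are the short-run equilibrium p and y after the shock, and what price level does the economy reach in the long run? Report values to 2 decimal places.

Short run: p = 253.83, y = 673.33. Long run: p = 307.50.

AD shifts right: new AD is y = 1181 − 2p. With pᵉ = 227, SRAS is y = 4p − 342.
Short run: 1181 − 2p = 4p − 342 gives 1523 = 6p, so p = 253.83 and y = 1181 − 2p = 673.33.
y = 673.33 is above potential 566; expectations adjust and SRAS shifts left until y = 566.
Long run: on the new AD curve, 566 = 1181 − 2p gives p = 307.50.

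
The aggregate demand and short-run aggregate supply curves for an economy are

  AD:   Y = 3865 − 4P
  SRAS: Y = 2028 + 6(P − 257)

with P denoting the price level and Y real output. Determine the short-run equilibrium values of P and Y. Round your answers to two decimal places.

P = 337.90, Y = 2513.40

Write SRAS as Y = 2028 + 6P − 1542 = 486 + 6P.
Set AD = SRAS: 3865 − 4P = 486 + 6P, so 3379 = 10P and P = 337.90.
Substituting into AD, Y = 3865 − 4P = 2513.40.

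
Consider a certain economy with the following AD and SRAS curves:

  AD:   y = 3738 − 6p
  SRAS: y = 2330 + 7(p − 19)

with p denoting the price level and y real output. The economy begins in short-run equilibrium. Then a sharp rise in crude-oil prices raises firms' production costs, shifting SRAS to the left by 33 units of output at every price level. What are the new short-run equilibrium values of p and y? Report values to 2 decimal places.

p = 121.08, y = 3011.54

This is a negative supply shock: SRAS shifts left.
New SRAS: y = 2164 + 7p.
Set AD = SRAS: 3738 − 6p = 2164 + 7p, so 1574 = 13p and p = 121.08.
Substituting into AD, y = 3011.54.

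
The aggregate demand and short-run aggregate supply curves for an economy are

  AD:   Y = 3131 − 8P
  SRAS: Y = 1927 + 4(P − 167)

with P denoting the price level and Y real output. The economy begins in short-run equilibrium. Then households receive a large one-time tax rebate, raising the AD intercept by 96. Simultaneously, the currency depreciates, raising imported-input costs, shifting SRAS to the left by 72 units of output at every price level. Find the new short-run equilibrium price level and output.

P = 170, Y = 1867

After both shocks: AD is Y = 3227 − 8P and SRAS is Y = 1187 + 4P.
Setting them equal: 2040 = 12P, so P = 170.
Y = 3227 − 8·170 = 1867.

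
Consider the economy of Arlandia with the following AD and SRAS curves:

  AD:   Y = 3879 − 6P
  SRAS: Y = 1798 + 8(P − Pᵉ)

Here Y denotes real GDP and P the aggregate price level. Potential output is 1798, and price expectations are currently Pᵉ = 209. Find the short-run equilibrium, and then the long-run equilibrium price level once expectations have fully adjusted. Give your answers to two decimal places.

Short run: P = 268.07, Y = 2270.57. Long run: P = 346.83.

Short run: with Pᵉ = 209, SRAS is Y = 126 + 8P. Setting AD = SRAS gives 3753 = 14P, so P = 268.07 and Y = 3879 − 6P = 2270.57.
Output 2270.57 is above potential 1798, so over time expected prices rise and SRAS shifts left until Y returns to 1798.
Long run: Y = 1798 on the AD curve gives 1798 = 3879 − 6P, so P = 346.83.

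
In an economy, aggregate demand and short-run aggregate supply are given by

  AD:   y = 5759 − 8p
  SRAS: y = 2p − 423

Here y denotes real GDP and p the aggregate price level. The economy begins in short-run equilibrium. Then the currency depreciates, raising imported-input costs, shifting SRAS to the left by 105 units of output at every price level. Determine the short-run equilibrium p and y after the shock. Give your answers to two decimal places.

This is a negative supply shock: SRAS shifts left.
New SRAS: y = 2p − 528.
Set AD = SRAS: 5759 − 8p = 2p − 528, so 6287 = 10p and p = 628.70.
Substituting into AD, y = 729.40.

p = 628.70, y = 729.40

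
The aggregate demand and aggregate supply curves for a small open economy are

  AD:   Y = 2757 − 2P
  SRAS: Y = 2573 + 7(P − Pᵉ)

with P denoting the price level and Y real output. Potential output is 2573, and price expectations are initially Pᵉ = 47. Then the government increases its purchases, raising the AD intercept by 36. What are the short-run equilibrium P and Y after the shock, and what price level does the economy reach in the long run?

Short run: P = 61, Y = 2671. Long run: P = 110.

AD shifts right: new AD is Y = 2793 − 2P. With Pᵉ = 47, SRAS is Y = 2244 + 7P.
Short run: 2793 − 2P = 2244 + 7P gives 549 = 9P, so P = 61 and Y = 2793 − 2·61 = 2671.
Y = 2671 is above potential 2573; expectations adjust and SRAS shifts left until Y = 2573.
Long run: on the new AD curve, 2573 = 2793 − 2P gives P = 110.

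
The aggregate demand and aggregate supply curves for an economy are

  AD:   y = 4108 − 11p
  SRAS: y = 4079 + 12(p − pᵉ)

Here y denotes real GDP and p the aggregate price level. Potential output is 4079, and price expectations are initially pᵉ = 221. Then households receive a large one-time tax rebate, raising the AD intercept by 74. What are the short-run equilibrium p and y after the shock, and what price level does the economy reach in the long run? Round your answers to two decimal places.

Short run: p = 119.78, y = 2864.39. Long run: p = 9.36.

AD shifts right: new AD is y = 4182 − 11p. With pᵉ = 221, SRAS is y = 1427 + 12p.
Short run: 4182 − 11p = 1427 + 12p gives 2755 = 23p, so p = 119.78 and y = 4182 − 11p = 2864.39.
y = 2864.39 is below potential 4079; expectations adjust and SRAS shifts right until y = 4079.
Long run: on the new AD curve, 4079 = 4182 − 11p gives p = 9.36.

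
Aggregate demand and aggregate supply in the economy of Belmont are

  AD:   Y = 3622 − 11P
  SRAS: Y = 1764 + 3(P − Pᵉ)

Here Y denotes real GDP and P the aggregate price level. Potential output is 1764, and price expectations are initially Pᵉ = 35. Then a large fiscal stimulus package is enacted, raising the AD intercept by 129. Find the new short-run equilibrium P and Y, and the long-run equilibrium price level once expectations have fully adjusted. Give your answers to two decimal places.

AD shifts right: new AD is Y = 3751 − 11P. With Pᵉ = 35, SRAS is Y = 1659 + 3P.
Short run: 3751 − 11P = 1659 + 3P gives 2092 = 14P, so P = 149.43 and Y = 3751 − 11P = 2107.29.
Y = 2107.29 is above potential 1764; expectations adjust and SRAS shifts left until Y = 1764.
Long run: on the new AD curve, 1764 = 3751 − 11P gives P = 180.64.

Short run: P = 149.43, Y = 2107.29. Long run: P = 180.64.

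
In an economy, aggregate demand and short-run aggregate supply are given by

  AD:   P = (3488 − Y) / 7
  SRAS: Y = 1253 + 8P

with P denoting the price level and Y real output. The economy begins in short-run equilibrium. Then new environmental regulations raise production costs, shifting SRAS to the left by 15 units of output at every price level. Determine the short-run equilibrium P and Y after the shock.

P = 150, Y = 2438

This is a negative supply shock: SRAS shifts left.
New SRAS: Y = 1238 + 8P.
Set AD = SRAS: 3488 − 7P = 1238 + 8P, so 2250 = 15P and P = 150.
Y = 3488 − 7·150 = 2438.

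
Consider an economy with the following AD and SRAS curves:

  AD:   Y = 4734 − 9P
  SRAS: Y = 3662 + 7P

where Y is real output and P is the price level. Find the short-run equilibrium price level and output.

P = 67, Y = 4131

Set AD = SRAS: 4734 − 9P = 3662 + 7P, so 1072 = 16P and P = 67.
Then Y = 4734 − 9·67 = 4131.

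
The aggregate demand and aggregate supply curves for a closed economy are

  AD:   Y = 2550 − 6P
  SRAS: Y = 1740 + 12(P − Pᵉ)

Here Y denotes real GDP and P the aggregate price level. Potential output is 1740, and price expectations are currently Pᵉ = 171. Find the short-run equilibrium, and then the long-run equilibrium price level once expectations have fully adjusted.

Short run: P = 159, Y = 1596. Long run: P = 135.

Short run: with Pᵉ = 171, SRAS is Y = 12P − 312. Setting AD = SRAS gives 2862 = 18P, so P = 159 and Y = 2550 − 6·159 = 1596.
Output 1596 is below potential 1740, so over time expected prices fall and SRAS shifts right until Y returns to 1740.
Long run: Y = 1740 on the AD curve gives 1740 = 2550 − 6P, so P = 135.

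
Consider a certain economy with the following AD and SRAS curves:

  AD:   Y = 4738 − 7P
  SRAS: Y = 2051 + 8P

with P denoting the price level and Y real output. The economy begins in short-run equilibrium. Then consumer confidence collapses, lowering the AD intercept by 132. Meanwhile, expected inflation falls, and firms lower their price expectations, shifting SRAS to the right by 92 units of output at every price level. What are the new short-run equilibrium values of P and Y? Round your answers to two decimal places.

After both shocks: AD is Y = 4606 − 7P and SRAS is Y = 2143 + 8P.
Setting them equal: 2463 = 15P, so P = 164.20.
Substituting into AD, Y = 3456.60.

P = 164.20, Y = 3456.60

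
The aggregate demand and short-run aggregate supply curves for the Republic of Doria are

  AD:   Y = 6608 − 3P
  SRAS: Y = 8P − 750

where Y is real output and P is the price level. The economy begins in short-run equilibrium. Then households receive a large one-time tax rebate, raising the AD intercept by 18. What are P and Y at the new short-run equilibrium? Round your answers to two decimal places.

This is a positive demand shock: AD shifts right.
New AD: Y = 6626 − 3P.
Set AD = SRAS: 6626 − 3P = 8P − 750, so 7376 = 11P and P = 670.55.
Substituting into AD, Y = 4614.36.

P = 670.55, Y = 4614.36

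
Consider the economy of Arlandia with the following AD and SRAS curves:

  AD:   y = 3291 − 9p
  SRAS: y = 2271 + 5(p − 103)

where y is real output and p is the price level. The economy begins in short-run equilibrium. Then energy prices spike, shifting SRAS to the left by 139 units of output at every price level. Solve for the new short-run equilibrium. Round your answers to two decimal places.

This is a negative supply shock: SRAS shifts left.
New SRAS: y = 1617 + 5p.
Set AD = SRAS: 3291 − 9p = 1617 + 5p, so 1674 = 14p and p = 119.57.
Substituting into AD, y = 2214.86.

p = 119.57, y = 2214.86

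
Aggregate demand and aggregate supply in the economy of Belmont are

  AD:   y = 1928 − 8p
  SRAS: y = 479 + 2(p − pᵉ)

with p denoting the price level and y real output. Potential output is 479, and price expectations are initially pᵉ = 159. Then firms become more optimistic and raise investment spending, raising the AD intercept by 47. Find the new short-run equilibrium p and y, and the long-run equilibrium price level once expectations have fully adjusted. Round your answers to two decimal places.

AD shifts right: new AD is y = 1975 − 8p. With pᵉ = 159, SRAS is y = 161 + 2p.
Short run: 1975 − 8p = 161 + 2p gives 1814 = 10p, so p = 181.40 and y = 1975 − 8p = 523.80.
y = 523.80 is above potential 479; expectations adjust and SRAS shifts left until y = 479.
Long run: on the new AD curve, 479 = 1975 − 8p gives p = 187.00.

Short run: p = 181.40, y = 523.80. Long run: p = 187.00.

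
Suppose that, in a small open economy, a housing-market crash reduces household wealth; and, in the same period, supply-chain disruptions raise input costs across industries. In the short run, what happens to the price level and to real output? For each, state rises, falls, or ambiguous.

The first event is a negative demand shock: AD shifts left, which by itself pushes P down and Y down.
The second is an adverse supply shock: SRAS shifts left, which by itself pushes P up and Y down.
The two shocks push P in opposite directions, so the effect on P is ambiguous. Both shocks push Y down, so Y falls.

Price level: ambiguous; output: falls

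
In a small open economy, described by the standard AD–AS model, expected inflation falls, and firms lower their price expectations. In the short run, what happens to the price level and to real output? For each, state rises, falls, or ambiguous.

Price level: falls; output: rises

This is a favourable supply shock: SRAS shifts right.
Moving along the downward-sloping AD curve, P falls and Y rises.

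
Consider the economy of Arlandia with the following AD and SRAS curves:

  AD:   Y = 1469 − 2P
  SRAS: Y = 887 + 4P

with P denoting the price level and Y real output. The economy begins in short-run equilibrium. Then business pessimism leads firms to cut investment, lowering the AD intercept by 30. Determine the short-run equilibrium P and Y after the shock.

This is a negative demand shock: AD shifts left.
New AD: Y = 1439 − 2P.
Set AD = SRAS: 1439 − 2P = 887 + 4P, so 552 = 6P and P = 92.
Y = 1439 − 2·92 = 1255.

P = 92, Y = 1255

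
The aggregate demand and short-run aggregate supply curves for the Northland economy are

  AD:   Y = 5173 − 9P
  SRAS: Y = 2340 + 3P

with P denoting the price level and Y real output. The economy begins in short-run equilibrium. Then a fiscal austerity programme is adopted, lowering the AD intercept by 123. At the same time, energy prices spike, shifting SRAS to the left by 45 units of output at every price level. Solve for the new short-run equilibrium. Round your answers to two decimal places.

After both shocks: AD is Y = 5050 − 9P and SRAS is Y = 2295 + 3P.
Setting them equal: 2755 = 12P, so P = 229.58.
Substituting into AD, Y = 2983.75.

P = 229.58, Y = 2983.75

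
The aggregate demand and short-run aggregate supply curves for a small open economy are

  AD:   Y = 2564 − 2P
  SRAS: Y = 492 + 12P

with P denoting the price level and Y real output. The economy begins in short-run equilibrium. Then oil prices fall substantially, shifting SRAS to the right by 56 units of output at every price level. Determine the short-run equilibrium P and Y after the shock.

This is a positive supply shock: SRAS shifts right.
New SRAS: Y = 548 + 12P.
Set AD = SRAS: 2564 − 2P = 548 + 12P, so 2016 = 14P and P = 144.
Y = 2564 − 2·144 = 2276.

P = 144, Y = 2276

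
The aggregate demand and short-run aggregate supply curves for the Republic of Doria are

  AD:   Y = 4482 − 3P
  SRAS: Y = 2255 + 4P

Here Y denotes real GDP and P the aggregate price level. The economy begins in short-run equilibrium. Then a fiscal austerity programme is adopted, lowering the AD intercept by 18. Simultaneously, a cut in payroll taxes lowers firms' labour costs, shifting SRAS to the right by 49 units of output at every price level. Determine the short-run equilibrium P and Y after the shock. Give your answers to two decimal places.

P = 308.57, Y = 3538.29

After both shocks: AD is Y = 4464 − 3P and SRAS is Y = 2304 + 4P.
Setting them equal: 2160 = 7P, so P = 308.57.
Substituting into AD, Y = 3538.29.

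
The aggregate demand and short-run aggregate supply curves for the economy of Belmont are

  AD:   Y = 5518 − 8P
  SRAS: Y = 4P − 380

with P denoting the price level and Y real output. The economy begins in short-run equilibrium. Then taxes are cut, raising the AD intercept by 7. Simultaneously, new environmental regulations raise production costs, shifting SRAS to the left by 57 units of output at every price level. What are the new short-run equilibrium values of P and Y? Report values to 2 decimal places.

After both shocks: AD is Y = 5525 − 8P and SRAS is Y = 4P − 437.
Setting them equal: 5962 = 12P, so P = 496.83.
Substituting into AD, Y = 1550.33.

P = 496.83, Y = 1550.33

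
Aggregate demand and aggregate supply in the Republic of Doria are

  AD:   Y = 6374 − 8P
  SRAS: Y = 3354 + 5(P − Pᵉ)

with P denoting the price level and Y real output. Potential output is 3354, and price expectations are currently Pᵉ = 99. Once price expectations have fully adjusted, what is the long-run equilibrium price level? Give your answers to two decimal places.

Long-run P = 377.50

Short run: with Pᵉ = 99, SRAS is Y = 2859 + 5P. Setting AD = SRAS gives 3515 = 13P, so P = 270.38 and Y = 6374 − 8P = 4210.92.
Output 4210.92 is above potential 3354, so over time expected prices rise and SRAS shifts left until Y returns to 3354.
Long run: Y = 3354 on the AD curve gives 3354 = 6374 − 8P, so P = 377.50.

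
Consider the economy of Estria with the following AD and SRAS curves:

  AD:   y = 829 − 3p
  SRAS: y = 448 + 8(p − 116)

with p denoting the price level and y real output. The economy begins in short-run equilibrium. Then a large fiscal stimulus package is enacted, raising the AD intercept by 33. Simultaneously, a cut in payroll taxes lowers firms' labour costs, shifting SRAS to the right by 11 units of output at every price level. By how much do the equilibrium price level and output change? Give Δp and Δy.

After both shocks: AD is y = 862 − 3p and SRAS is y = 8p − 469.
Setting them equal: 1331 = 11p, so p = 121.
y = 862 − 3·121 = 499.
Initially p = 119, y = 472, so Δp = +2 and Δy = +27.

Δp = +2, Δy = +27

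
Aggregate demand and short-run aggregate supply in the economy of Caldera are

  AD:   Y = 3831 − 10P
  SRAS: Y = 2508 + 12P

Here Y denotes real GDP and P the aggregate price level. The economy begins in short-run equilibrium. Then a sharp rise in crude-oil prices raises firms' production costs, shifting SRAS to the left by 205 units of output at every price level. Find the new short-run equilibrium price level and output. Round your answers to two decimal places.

P = 69.45, Y = 3136.45

This is a negative supply shock: SRAS shifts left.
New SRAS: Y = 2303 + 12P.
Set AD = SRAS: 3831 − 10P = 2303 + 12P, so 1528 = 22P and P = 69.45.
Substituting into AD, Y = 3136.45.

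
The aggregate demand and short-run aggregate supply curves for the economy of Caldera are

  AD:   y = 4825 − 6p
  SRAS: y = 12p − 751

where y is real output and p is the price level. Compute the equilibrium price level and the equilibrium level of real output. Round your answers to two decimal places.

p = 309.78, y = 2966.33

Set AD = SRAS: 4825 − 6p = 12p − 751, so 5576 = 18p and p = 309.78.
Substituting into AD, y = 4825 − 6p = 2966.33.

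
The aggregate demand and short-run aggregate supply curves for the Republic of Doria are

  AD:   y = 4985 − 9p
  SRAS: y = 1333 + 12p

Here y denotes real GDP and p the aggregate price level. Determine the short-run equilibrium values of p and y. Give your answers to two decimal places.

Set AD = SRAS: 4985 − 9p = 1333 + 12p, so 3652 = 21p and p = 173.90.
Substituting into AD, y = 4985 − 9p = 3419.86.

p = 173.90, y = 3419.86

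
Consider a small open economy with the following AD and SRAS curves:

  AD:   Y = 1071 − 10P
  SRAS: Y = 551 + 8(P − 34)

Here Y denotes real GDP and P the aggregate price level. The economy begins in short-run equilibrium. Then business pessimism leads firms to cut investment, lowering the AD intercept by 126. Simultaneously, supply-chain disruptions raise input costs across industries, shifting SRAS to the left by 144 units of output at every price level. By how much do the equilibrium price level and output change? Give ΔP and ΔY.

ΔP = +1, ΔY = -136

After both shocks: AD is Y = 945 − 10P and SRAS is Y = 135 + 8P.
Setting them equal: 810 = 18P, so P = 45.
Y = 945 − 10·45 = 495.
Initially P = 44, Y = 631, so ΔP = +1 and ΔY = -136.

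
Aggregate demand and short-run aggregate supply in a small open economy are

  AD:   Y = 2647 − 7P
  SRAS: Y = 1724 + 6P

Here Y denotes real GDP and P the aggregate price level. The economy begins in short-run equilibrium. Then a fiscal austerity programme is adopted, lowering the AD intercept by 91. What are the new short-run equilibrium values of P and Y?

This is a negative demand shock: AD shifts left.
New AD: Y = 2556 − 7P.
Set AD = SRAS: 2556 − 7P = 1724 + 6P, so 832 = 13P and P = 64.
Y = 2556 − 7·64 = 2108.

P = 64, Y = 2108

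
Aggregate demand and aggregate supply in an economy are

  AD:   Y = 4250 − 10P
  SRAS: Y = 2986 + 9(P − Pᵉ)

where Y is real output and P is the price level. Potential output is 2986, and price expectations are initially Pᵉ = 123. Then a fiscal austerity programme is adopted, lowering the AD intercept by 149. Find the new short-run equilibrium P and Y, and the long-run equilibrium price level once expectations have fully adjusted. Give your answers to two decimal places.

AD shifts left: new AD is Y = 4101 − 10P. With Pᵉ = 123, SRAS is Y = 1879 + 9P.
Short run: 4101 − 10P = 1879 + 9P gives 2222 = 19P, so P = 116.95 and Y = 4101 − 10P = 2931.53.
Y = 2931.53 is below potential 2986; expectations adjust and SRAS shifts right until Y = 2986.
Long run: on the new AD curve, 2986 = 4101 − 10P gives P = 111.50.

Short run: P = 116.95, Y = 2931.53. Long run: P = 111.50.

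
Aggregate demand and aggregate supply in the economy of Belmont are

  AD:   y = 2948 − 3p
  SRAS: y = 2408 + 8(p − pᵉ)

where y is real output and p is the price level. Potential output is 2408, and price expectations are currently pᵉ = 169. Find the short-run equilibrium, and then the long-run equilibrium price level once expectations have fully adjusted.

Short run: with pᵉ = 169, SRAS is y = 1056 + 8p. Setting AD = SRAS gives 1892 = 11p, so p = 172 and y = 2948 − 3·172 = 2432.
Output 2432 is above potential 2408, so over time expected prices rise and SRAS shifts left until y returns to 2408.
Long run: y = 2408 on the AD curve gives 2408 = 2948 − 3p, so p = 180.

Short run: p = 172, y = 2432. Long run: p = 180.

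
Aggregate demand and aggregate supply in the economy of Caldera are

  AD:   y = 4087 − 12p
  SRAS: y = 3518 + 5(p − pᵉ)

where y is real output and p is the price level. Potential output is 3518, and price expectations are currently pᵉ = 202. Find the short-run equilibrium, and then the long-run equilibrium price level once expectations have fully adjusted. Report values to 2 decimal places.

Short run: p = 92.88, y = 2972.41. Long run: p = 47.42.

Short run: with pᵉ = 202, SRAS is y = 2508 + 5p. Setting AD = SRAS gives 1579 = 17p, so p = 92.88 and y = 4087 − 12p = 2972.41.
Output 2972.41 is below potential 3518, so over time expected prices fall and SRAS shifts right until y returns to 3518.
Long run: y = 3518 on the AD curve gives 3518 = 4087 − 12p, so p = 47.42.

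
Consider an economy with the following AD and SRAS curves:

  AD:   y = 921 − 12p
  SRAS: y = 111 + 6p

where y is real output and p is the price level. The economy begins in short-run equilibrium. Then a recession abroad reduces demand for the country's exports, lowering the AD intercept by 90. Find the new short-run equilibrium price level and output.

This is a negative demand shock: AD shifts left.
New AD: y = 831 − 12p.
Set AD = SRAS: 831 − 12p = 111 + 6p, so 720 = 18p and p = 40.
y = 831 − 12·40 = 351.

p = 40, y = 351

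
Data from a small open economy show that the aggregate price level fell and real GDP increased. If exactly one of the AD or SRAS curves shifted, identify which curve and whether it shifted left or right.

P fell and Y rose. An AD shift moves P and Y in the same direction; an SRAS shift moves them in opposite directions.
Here P and Y moved in opposite directions, so the SRAS curve shifted.
Since Y rose, SRAS shifted right.

SRAS shifted right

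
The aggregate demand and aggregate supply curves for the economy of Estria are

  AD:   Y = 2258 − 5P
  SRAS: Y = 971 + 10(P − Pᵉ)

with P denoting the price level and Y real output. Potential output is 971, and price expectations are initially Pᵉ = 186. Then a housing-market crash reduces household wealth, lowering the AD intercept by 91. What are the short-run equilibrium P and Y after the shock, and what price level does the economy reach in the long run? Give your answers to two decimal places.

Short run: P = 203.73, Y = 1148.33. Long run: P = 239.20.

AD shifts left: new AD is Y = 2167 − 5P. With Pᵉ = 186, SRAS is Y = 10P − 889.
Short run: 2167 − 5P = 10P − 889 gives 3056 = 15P, so P = 203.73 and Y = 2167 − 5P = 1148.33.
Y = 1148.33 is above potential 971; expectations adjust and SRAS shifts left until Y = 971.
Long run: on the new AD curve, 971 = 2167 − 5P gives P = 239.20.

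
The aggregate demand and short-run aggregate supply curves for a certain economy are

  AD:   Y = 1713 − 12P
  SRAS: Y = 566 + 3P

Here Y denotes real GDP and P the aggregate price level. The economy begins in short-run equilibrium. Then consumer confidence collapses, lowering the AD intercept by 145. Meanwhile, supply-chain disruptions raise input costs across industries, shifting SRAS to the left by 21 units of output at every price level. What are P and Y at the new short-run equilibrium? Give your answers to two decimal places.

After both shocks: AD is Y = 1568 − 12P and SRAS is Y = 545 + 3P.
Setting them equal: 1023 = 15P, so P = 68.20.
Substituting into AD, Y = 749.60.

P = 68.20, Y = 749.60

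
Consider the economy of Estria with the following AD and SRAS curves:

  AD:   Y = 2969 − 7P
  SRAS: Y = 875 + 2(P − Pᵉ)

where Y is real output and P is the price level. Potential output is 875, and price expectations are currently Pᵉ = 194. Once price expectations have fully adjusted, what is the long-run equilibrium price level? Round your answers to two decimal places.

Short run: with Pᵉ = 194, SRAS is Y = 487 + 2P. Setting AD = SRAS gives 2482 = 9P, so P = 275.78 and Y = 2969 − 7P = 1038.56.
Output 1038.56 is above potential 875, so over time expected prices rise and SRAS shifts left until Y returns to 875.
Long run: Y = 875 on the AD curve gives 875 = 2969 − 7P, so P = 299.14.

Long-run P = 299.14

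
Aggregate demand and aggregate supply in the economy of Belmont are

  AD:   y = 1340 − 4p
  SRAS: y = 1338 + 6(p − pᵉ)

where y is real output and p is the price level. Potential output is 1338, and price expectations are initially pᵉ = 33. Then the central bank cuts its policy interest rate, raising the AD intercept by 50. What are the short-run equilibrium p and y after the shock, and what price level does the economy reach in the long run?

Short run: p = 25, y = 1290. Long run: p = 13.

AD shifts right: new AD is y = 1390 − 4p. With pᵉ = 33, SRAS is y = 1140 + 6p.
Short run: 1390 − 4p = 1140 + 6p gives 250 = 10p, so p = 25 and y = 1390 − 4·25 = 1290.
y = 1290 is below potential 1338; expectations adjust and SRAS shifts right until y = 1338.
Long run: on the new AD curve, 1338 = 1390 − 4p gives p = 13.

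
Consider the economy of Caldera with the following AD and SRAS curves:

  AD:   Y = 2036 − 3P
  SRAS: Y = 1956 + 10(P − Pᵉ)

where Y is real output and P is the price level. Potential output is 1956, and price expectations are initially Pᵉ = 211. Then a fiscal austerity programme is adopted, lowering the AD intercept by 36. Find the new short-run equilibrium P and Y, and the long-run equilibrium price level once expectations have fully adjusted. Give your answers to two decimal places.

AD shifts left: new AD is Y = 2000 − 3P. With Pᵉ = 211, SRAS is Y = 10P − 154.
Short run: 2000 − 3P = 10P − 154 gives 2154 = 13P, so P = 165.69 and Y = 2000 − 3P = 1502.92.
Y = 1502.92 is below potential 1956; expectations adjust and SRAS shifts right until Y = 1956.
Long run: on the new AD curve, 1956 = 2000 − 3P gives P = 14.67.

Short run: P = 165.69, Y = 1502.92. Long run: P = 14.67.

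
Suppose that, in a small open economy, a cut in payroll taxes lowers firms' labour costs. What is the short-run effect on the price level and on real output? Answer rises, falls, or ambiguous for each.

Price level: falls; output: rises

This is a favourable supply shock: SRAS shifts right.
Moving along the downward-sloping AD curve, P falls and Y rises.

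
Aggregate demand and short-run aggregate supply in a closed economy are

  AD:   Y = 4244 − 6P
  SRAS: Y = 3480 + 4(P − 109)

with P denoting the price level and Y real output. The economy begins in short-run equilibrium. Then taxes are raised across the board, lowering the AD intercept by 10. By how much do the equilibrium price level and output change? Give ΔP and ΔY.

This is a negative demand shock: AD shifts left.
New AD: Y = 4234 − 6P.
SRAS can be written Y = 3044 + 4P.
Set AD = SRAS: 4234 − 6P = 3044 + 4P, so 1190 = 10P and P = 119.
Y = 4234 − 6·119 = 3520.
Initially P = 120, Y = 3524, so ΔP = -1 and ΔY = -4.

ΔP = -1, ΔY = -4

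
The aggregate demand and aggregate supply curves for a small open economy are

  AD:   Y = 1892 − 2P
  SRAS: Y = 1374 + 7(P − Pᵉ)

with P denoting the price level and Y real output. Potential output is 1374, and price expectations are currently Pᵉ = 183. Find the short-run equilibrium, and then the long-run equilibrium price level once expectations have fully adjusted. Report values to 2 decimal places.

Short run: with Pᵉ = 183, SRAS is Y = 93 + 7P. Setting AD = SRAS gives 1799 = 9P, so P = 199.89 and Y = 1892 − 2P = 1492.22.
Output 1492.22 is above potential 1374, so over time expected prices rise and SRAS shifts left until Y returns to 1374.
Long run: Y = 1374 on the AD curve gives 1374 = 1892 − 2P, so P = 259.00.

Short run: P = 199.89, Y = 1492.22. Long run: P = 259.00.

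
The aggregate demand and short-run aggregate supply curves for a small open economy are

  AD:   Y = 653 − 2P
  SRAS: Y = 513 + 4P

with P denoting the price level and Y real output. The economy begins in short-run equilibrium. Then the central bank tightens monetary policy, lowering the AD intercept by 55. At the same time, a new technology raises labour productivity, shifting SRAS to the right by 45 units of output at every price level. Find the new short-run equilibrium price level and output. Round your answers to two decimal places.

P = 6.67, Y = 584.67

After both shocks: AD is Y = 598 − 2P and SRAS is Y = 558 + 4P.
Setting them equal: 40 = 6P, so P = 6.67.
Substituting into AD, Y = 584.67.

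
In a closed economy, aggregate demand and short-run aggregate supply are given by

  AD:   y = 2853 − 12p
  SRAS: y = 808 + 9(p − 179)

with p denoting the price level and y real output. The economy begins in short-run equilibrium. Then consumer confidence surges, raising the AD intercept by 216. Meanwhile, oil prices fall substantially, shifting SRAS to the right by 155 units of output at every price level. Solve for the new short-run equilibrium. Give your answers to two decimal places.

After both shocks: AD is y = 3069 − 12p and SRAS is y = 9p − 648.
Setting them equal: 3717 = 21p, so p = 177.00.
Substituting into AD, y = 945.00.

p = 177.00, y = 945.00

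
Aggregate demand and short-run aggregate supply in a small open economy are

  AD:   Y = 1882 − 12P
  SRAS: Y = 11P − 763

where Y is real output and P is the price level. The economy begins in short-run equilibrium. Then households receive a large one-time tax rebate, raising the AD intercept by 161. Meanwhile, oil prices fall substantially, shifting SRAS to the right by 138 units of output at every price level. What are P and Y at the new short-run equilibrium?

After both shocks: AD is Y = 2043 − 12P and SRAS is Y = 11P − 625.
Setting them equal: 2668 = 23P, so P = 116.
Y = 2043 − 12·116 = 651.

P = 116, Y = 651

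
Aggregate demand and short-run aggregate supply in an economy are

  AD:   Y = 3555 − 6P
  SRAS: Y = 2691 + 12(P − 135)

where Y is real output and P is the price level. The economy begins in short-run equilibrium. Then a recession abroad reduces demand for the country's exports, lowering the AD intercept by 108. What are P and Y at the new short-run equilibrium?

This is a negative demand shock: AD shifts left.
New AD: Y = 3447 − 6P.
SRAS can be written Y = 1071 + 12P.
Set AD = SRAS: 3447 − 6P = 1071 + 12P, so 2376 = 18P and P = 132.
Y = 3447 − 6·132 = 2655.

P = 132, Y = 2655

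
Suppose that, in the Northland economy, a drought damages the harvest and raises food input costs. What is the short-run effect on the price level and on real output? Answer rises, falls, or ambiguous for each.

This is an adverse supply shock: SRAS shifts left.
Moving along the downward-sloping AD curve, P rises and Y falls.

Price level: rises; output: falls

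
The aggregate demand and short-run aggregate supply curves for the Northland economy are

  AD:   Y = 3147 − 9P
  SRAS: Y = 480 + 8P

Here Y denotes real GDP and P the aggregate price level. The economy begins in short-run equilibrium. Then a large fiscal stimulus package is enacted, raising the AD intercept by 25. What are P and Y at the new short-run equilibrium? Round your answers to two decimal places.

This is a positive demand shock: AD shifts right.
New AD: Y = 3172 − 9P.
Set AD = SRAS: 3172 − 9P = 480 + 8P, so 2692 = 17P and P = 158.35.
Substituting into AD, Y = 1746.82.

P = 158.35, Y = 1746.82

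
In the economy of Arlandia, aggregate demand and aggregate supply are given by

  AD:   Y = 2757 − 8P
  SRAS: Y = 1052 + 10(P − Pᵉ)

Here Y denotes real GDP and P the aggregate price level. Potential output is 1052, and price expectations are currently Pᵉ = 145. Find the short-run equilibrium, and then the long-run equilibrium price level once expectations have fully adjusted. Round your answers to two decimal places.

Short run: P = 175.28, Y = 1354.78. Long run: P = 213.13.

Short run: with Pᵉ = 145, SRAS is Y = 10P − 398. Setting AD = SRAS gives 3155 = 18P, so P = 175.28 and Y = 2757 − 8P = 1354.78.
Output 1354.78 is above potential 1052, so over time expected prices rise and SRAS shifts left until Y returns to 1052.
Long run: Y = 1052 on the AD curve gives 1052 = 2757 − 8P, so P = 213.13.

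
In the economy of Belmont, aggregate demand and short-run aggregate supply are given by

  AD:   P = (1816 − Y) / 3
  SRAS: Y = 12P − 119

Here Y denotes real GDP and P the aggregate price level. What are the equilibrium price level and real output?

Rearrange AD to Y = 1816 − 3P.
Set AD = SRAS: 1816 − 3P = 12P − 119, so 1935 = 15P and P = 129.
Then Y = 1816 − 3·129 = 1429.

P = 129, Y = 1429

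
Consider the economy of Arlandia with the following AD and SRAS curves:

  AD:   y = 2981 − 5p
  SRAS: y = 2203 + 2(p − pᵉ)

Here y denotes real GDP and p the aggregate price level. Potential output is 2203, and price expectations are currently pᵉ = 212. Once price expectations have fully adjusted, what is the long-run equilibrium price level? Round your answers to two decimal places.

Short run: with pᵉ = 212, SRAS is y = 1779 + 2p. Setting AD = SRAS gives 1202 = 7p, so p = 171.71 and y = 2981 − 5p = 2122.43.
Output 2122.43 is below potential 2203, so over time expected prices fall and SRAS shifts right until y returns to 2203.
Long run: y = 2203 on the AD curve gives 2203 = 2981 − 5p, so p = 155.60.

Long-run p = 155.60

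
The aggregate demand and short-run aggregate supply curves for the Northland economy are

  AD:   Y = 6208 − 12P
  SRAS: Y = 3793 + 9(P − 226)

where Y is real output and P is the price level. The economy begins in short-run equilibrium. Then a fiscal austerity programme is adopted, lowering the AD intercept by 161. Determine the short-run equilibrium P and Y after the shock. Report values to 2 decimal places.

P = 204.19, Y = 3596.71

This is a negative demand shock: AD shifts left.
New AD: Y = 6047 − 12P.
SRAS can be written Y = 1759 + 9P.
Set AD = SRAS: 6047 − 12P = 1759 + 9P, so 4288 = 21P and P = 204.19.
Substituting into AD, Y = 3596.71.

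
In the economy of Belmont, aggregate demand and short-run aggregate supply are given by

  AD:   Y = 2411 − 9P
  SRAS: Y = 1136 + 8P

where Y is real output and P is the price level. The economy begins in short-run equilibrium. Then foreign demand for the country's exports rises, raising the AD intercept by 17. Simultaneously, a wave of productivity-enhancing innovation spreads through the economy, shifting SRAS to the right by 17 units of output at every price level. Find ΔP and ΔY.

After both shocks: AD is Y = 2428 − 9P and SRAS is Y = 1153 + 8P.
Setting them equal: 1275 = 17P, so P = 75.
Y = 2428 − 9·75 = 1753.
Initially P = 75, Y = 1736, so ΔP = +0 and ΔY = +17.

ΔP = +0, ΔY = +17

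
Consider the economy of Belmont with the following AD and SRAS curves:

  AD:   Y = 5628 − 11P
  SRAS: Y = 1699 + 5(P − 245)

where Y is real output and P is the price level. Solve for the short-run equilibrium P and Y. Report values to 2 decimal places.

Write SRAS as Y = 1699 + 5P − 1225 = 474 + 5P.
Set AD = SRAS: 5628 − 11P = 474 + 5P, so 5154 = 16P and P = 322.13.
Substituting into AD, Y = 5628 − 11P = 2084.63.

P = 322.13, Y = 2084.63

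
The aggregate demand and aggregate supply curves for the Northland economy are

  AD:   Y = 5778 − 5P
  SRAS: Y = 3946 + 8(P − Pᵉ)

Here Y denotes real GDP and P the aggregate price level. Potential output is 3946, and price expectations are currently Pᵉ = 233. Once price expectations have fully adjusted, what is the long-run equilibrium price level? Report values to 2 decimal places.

Short run: with Pᵉ = 233, SRAS is Y = 2082 + 8P. Setting AD = SRAS gives 3696 = 13P, so P = 284.31 and Y = 5778 − 5P = 4356.46.
Output 4356.46 is above potential 3946, so over time expected prices rise and SRAS shifts left until Y returns to 3946.
Long run: Y = 3946 on the AD curve gives 3946 = 5778 − 5P, so P = 366.40.

Long-run P = 366.40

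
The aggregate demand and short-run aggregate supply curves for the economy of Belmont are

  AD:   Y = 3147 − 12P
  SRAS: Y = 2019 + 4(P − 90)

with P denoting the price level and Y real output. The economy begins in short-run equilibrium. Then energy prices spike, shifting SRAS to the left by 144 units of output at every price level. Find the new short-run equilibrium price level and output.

P = 102, Y = 1923

This is a negative supply shock: SRAS shifts left.
New SRAS: Y = 1515 + 4P.
Set AD = SRAS: 3147 − 12P = 1515 + 4P, so 1632 = 16P and P = 102.
Y = 3147 − 12·102 = 1923.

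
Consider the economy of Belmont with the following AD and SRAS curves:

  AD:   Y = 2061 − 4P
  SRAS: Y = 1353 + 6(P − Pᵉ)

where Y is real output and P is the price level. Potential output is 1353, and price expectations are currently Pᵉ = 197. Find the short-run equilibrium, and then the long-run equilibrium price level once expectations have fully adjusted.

Short run: with Pᵉ = 197, SRAS is Y = 171 + 6P. Setting AD = SRAS gives 1890 = 10P, so P = 189 and Y = 2061 − 4·189 = 1305.
Output 1305 is below potential 1353, so over time expected prices fall and SRAS shifts right until Y returns to 1353.
Long run: Y = 1353 on the AD curve gives 1353 = 2061 − 4P, so P = 177.

Short run: P = 189, Y = 1305. Long run: P = 177.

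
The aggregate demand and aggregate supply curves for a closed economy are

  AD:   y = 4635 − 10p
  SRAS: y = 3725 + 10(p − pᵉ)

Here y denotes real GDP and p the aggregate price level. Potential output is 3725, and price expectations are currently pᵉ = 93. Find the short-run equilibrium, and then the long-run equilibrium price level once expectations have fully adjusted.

Short run: with pᵉ = 93, SRAS is y = 2795 + 10p. Setting AD = SRAS gives 1840 = 20p, so p = 92 and y = 4635 − 10·92 = 3715.
Output 3715 is below potential 3725, so over time expected prices fall and SRAS shifts right until y returns to 3725.
Long run: y = 3725 on the AD curve gives 3725 = 4635 − 10p, so p = 91.

Short run: p = 92, y = 3715. Long run: p = 91.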